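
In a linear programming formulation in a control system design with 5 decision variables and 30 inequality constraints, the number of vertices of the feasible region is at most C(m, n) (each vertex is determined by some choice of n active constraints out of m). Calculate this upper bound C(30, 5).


Each vertex corresponds to some choice of n active constraints out of m, so the number of vertices is at most C(m, n) = m! / (n!(m-n)!).
m = 30, n = 5
Numerator: 30 * 29 * 28 * 27 * 26
Denominator: 5! = 120
C(30, 5) = 142506


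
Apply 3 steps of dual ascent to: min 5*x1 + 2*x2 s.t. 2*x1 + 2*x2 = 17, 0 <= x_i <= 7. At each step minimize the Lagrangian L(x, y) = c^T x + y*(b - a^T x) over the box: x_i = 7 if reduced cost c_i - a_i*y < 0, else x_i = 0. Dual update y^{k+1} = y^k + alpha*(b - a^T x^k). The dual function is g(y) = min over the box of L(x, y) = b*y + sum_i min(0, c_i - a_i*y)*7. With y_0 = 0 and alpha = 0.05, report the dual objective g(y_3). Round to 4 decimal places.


Dual ascent for LP: min 5*x1 + 2*x2, 2*x1 + 2*x2 = 17, 0 <= x_i <= 7
Step 1: y^k = 0.0, reduced costs: (5.0, 2.0)
  x^k = (0.0, 0.0), subgradient = b - a^T x = 17.0
  y^{k+1} = 0.0 + 0.05*17.0 = 0.85
Step 2: y^k = 0.85, reduced costs: (3.3, 0.3)
  x^k = (0.0, 0.0), subgradient = b - a^T x = 17.0
  y^{k+1} = 0.85 + 0.05*17.0 = 1.7
Step 3: y^k = 1.7, reduced costs: (1.6, -1.4)
  x^k = (0.0, 7.0), subgradient = b - a^T x = 3.0
  y^{k+1} = 1.7 + 0.05*3.0 = 1.85
Dual objective at y_3 = 1.85: reduced costs (1.3, -1.7), box minimizer x = (0.0, 7.0)
g(y_3) = b*y + (c1 - a1*y)*x1 + (c2 - a2*y)*x2 = 17*1.85 + 1.3*0.0 + (-1.7)*7.0 = 31.45 + 0.0 - 11.9 = 19.55


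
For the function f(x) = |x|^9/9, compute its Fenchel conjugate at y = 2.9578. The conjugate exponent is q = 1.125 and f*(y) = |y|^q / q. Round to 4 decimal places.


The conjugate exponent q satisfies 1/p + 1/q = 1.
p = 9, so q = 9/(9 - 1) = 1.125
|y|^q = 2.9578^1.125 = 3.3872
f*(2.9578) = 3.3872 / 1.125 = 3.0108


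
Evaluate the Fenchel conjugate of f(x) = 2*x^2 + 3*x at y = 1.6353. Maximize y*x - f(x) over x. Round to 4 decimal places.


f*(y) = sup_x {y*x - a*x^2 - b*x} = sup_x {(y-b)*x - a*x^2}
FOC: (y - b) - 2a*x = 0 => x* = (y - b)/(2a)
x* = (1.6353 - 3)/(2*2) = -0.3412
f*(1.6353) = (y-b)^2/(4a) = (1.6353 - 3)^2/(4*2)
= 1.8624/8 = 0.2328


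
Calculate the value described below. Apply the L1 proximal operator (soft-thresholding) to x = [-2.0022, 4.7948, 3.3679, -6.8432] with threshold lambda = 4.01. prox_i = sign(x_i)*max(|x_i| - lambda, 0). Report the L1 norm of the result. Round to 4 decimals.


Soft-thresholding with lambda = 4.01:
prox(-2.0022) = sign(-2.0022)*max(|-2.0022| - 4.01, 0) = 0.0
prox(4.7948) = sign(4.7948)*max(|4.7948| - 4.01, 0) = 0.7848
prox(3.3679) = sign(3.3679)*max(|3.3679| - 4.01, 0) = 0.0
prox(-6.8432) = sign(-6.8432)*max(|-6.8432| - 4.01, 0) = -2.8332
prox(x) = [0.0, 0.7848, 0.0, -2.8332]
||prox(x)||_1 = 0.0 + 0.7848 + 0.0 + 2.8332 = 3.618


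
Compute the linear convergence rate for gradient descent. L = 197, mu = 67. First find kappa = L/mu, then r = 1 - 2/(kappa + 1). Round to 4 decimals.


Step 1: Compute the condition number.
kappa = L/mu = 197/67 = 2.9403
Step 2: Compute the convergence rate.
r = 1 - 2/(kappa + 1) = 1 - 2*mu/(L + mu) = (L - mu)/(L + mu) = 130/264 = 0.4924


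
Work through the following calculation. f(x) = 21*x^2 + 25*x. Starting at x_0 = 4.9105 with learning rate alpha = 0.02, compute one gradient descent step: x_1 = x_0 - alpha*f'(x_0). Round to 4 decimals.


We compute the gradient at x_0 and apply the update.
f'(x) = 42*x + 25
f'(4.9105) = 42*4.9105 + 25 = 231.241
x_1 = 4.9105 - 0.02*231.241 = 0.2857


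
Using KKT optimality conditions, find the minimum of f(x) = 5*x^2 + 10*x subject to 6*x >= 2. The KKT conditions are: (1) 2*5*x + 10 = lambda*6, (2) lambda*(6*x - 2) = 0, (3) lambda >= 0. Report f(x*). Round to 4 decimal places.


Step 1: Try lambda = 0 (constraint inactive).
x_unc = -10/(2*5) = -1.0
Check: 6*-1.0 = -6.0 < 2 -- violated!
Step 2: Constraint must be active: 6*x = 2
x* = 2/6 = 1/3 = 0.3333 (rounded; the exact value 1/3 is used below)
lambda = (2*5*(1/3) + 10)/6 = 2.2222
Step 3: Compute optimal value.
f(x*) = 5*(1/3)^2 + 10*(1/3) = 3.8889


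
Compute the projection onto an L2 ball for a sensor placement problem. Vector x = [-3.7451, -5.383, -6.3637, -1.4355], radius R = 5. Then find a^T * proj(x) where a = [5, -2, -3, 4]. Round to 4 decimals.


Step 1: Compute ||x|| (intermediates to 6 decimals).
||x|| = sqrt((-3.7451)^2 + (-5.383)^2 + (-6.3637)^2 + (-1.4355)^2) = 9.249854
Step 2: Project.
Since ||x|| > R, scale = R/||x|| = 5/9.249854 = 0.540549, proj(x) = scale * x
proj(x) = [-2.02441, -2.909775, -3.439892, -0.775958]
Step 3: Dot product.
a^T * proj(x) = 5*(-2.02441) - 2*(-2.909775) - 3*(-3.439892) + 4*(-0.775958) = 2.9133


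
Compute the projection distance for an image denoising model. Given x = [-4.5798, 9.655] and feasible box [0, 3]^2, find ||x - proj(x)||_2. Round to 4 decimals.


Project each component onto [0, 3].
clip(-4.5798) = 0.0, clip(9.655) = 3.0
Projection = [0.0, 3.0]
Squared diffs: [20.9746, 44.289]
Distance = sqrt(65.2636) = 8.0786


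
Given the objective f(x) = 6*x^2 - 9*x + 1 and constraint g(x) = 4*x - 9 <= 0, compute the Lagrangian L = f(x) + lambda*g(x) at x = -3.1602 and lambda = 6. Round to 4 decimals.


Step 1: Evaluate f(x).
f(-3.1602) = 6*(-3.1602)^2 - 9*(-3.1602) + 1 = 89.363
Step 2: Evaluate g(x).
g(-3.1602) = 4*-3.1602 - 9 = -21.6408
Step 3: Compute Lagrangian.
L = 89.363 + 6*-21.6408 = -40.4818


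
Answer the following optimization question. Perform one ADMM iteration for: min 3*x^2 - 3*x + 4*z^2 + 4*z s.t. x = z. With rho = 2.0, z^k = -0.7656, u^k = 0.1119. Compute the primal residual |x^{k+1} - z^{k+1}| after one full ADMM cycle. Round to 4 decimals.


ADMM iteration with rho = 2.0, z^k = -0.7656, u^k = 0.1119
Step 1: x-update.
Minimize 3*x^2 - 3*x + (2.0/2)*(x + 0.7656 + 0.1119)^2
FOC: (2*3 + 2.0)*x = 3 + 2.0*(-0.7656 - 0.1119)
x^{k+1} = 0.1556
Step 2: z-update.
Minimize 4*z^2 + 4*z + (2.0/2)*(0.1556 - z + 0.1119)^2
FOC: (2*4 + 2.0)*z = -4 + 2.0*(0.1556 + 0.1119)
z^{k+1} = -0.3465
Step 3: u-update.
u^{k+1} = 0.1119 + 0.1556 + 0.3465 = 0.614
Step 4: Primal residual = |0.1556 + 0.3465| = 0.5021


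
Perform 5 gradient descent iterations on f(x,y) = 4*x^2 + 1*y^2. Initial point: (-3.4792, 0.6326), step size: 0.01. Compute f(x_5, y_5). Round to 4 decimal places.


Gradient descent on f(x,y) = 4*x^2 + 1*y^2.
Starting point: (-3.4792, 0.6326), alpha = 0.01
Step 1: grad_x = 2*4*-3.4792 = -27.8336, grad_y = 2*1*0.6326 = 1.2652
  x_1 = -3.4792 - 0.01*-27.8336 = -3.2009
  y_1 = 0.6326 - 0.01*1.2652 = 0.6199
Step 2: grad_x = 2*4*-3.2009 = -25.6069, grad_y = 2*1*0.6199 = 1.2399
  x_2 = -3.2009 - 0.01*-25.6069 = -2.9448
  y_2 = 0.6199 - 0.01*1.2399 = 0.6075
Step 3: grad_x = 2*4*-2.9448 = -23.5584, grad_y = 2*1*0.6075 = 1.2151
  x_3 = -2.9448 - 0.01*-23.5584 = -2.7092
  y_3 = 0.6075 - 0.01*1.2151 = 0.5954
Step 4: grad_x = 2*4*-2.7092 = -21.6737, grad_y = 2*1*0.5954 = 1.1908
  x_4 = -2.7092 - 0.01*-21.6737 = -2.4925
  y_4 = 0.5954 - 0.01*1.1908 = 0.5835
Step 5: grad_x = 2*4*-2.4925 = -19.9398, grad_y = 2*1*0.5835 = 1.167
  x_5 = -2.4925 - 0.01*-19.9398 = -2.2931
  y_5 = 0.5835 - 0.01*1.167 = 0.5718
f(-2.2931, 0.5718) = 4*(-2.2931)^2 + 1*0.5718^2 = 21.3598


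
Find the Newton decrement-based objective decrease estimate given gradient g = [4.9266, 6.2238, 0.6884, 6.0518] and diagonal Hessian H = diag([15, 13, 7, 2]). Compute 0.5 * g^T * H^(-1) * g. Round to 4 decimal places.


Step 1: H is diagonal, so H^(-1) * g = [0.3284, 0.4788, 0.0983, 3.0259].
Step 2: g^T H^(-1) g = sum_i g_i^2 / H_ii
  = (4.9266)^2/15 + (6.2238)^2/13 + (0.6884)^2/7 + (6.0518)^2/2
  = 1.6181 + 2.9797 + 0.0677 + 18.3121 = 22.9776
Step 3: Objective decrease = 0.5 * g^T H^(-1) g = 11.4888


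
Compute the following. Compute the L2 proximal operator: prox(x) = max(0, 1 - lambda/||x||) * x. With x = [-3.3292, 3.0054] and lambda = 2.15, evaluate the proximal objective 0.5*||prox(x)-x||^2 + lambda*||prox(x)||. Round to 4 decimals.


Step 1: Compute ||x||.
||x|| = 4.4851
Step 2: Compute scaling factor.
scale = max(0, 1 - 2.15/4.4851) = 0.5206
Step 3: prox(x) = [-1.7333, 1.5647]
||prox(x)|| = 2.3351
Step 4: Proximal objective.
0.5*||prox-x||^2 = 2.3113
lambda*||prox|| = 5.0205
Total = 7.3317


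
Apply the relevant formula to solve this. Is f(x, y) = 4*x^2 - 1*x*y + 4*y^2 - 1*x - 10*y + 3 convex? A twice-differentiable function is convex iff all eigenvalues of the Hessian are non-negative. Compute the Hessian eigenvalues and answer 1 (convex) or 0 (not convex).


The Hessian of f(x,y) = 4*x^2 - 1*x*y + 4*y^2 - 1*x - 10*y + 3 is:
H = [[8, -1], [-1, 8]]
Trace = 8 + 8 = 16
Determinant = 8*8 - (-1)^2 = 63
Discriminant = (16)^2 - 4*63 = 4.0
Eigenvalues: lambda_1 = 7.0, lambda_2 = 9.0
The function is convex.

1


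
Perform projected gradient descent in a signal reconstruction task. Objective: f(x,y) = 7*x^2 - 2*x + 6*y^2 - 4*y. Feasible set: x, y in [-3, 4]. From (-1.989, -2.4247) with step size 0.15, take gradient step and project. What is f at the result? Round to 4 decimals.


Step 1: Compute gradient at (-1.989, -2.4247).
grad_x = 2*7*-1.989 - 2 = -29.846
grad_y = 2*6*-2.4247 - 4 = -33.0964
Step 2: Gradient step.
x_raw = -1.989 - 0.15*-29.846 = 2.4879
y_raw = -2.4247 - 0.15*-33.0964 = 2.5398
Step 3: Project onto [-3, 4].
x_proj = clip(2.4879) = 2.4879
y_proj = clip(2.5398) = 2.5398
Step 4: Evaluate f.
f(2.4879, 2.5398) = 66.895


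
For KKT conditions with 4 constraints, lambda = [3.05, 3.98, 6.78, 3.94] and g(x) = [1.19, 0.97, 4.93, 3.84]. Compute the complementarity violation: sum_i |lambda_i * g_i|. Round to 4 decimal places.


KKT complementary slackness check:
lambda_1 * g_1 = 3.05 * 1.19 = 3.6295
lambda_2 * g_2 = 3.98 * 0.97 = 3.8606
lambda_3 * g_3 = 6.78 * 4.93 = 33.4254
lambda_4 * g_4 = 3.94 * 3.84 = 15.1296
Total violation = 3.6295 + 3.8606 + 33.4254 + 15.1296 = 56.0451


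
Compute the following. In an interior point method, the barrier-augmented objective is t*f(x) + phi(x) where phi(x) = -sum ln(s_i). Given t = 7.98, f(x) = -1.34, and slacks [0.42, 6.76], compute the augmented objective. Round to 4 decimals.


Step 1: Compute log-barrier.
ln values: [-0.8675, 1.911]
phi = -(-0.8675 + 1.911) = -1.0435
Step 2: Compute augmented objective.
t*f(x) = 7.98*-1.34 = -10.6932
Total = -10.6932 - 1.0435 = -11.7367


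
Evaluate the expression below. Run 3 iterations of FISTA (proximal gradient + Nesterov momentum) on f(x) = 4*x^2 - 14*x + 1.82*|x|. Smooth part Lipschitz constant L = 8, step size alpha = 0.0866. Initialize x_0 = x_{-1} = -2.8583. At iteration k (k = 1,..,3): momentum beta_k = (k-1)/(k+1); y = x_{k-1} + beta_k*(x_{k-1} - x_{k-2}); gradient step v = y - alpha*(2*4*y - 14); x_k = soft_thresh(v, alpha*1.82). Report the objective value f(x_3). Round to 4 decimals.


FISTA on f(x) = 4*x^2 - 14*x + 1.82*|x|
L = 8, alpha = 0.0866
Iteration 1: beta = 0.0, y = -2.8583 + 0.0*(-2.8583 + 2.8583) = -2.8583
  grad(y) = -36.8664, v = y - alpha*grad = 0.3343
  prox(v) = soft_thresh(0.3343, 0.1576) = 0.1767
Iteration 2: beta = 0.3333, y = 0.1767 + 0.3333*(0.1767 + 2.8583) = 1.1884
  grad(y) = -4.4929, v = y - alpha*grad = 1.5775
  prox(v) = soft_thresh(1.5775, 0.1576) = 1.4199
Iteration 3: beta = 0.5, y = 1.4199 + 0.5*(1.4199 - 0.1767) = 2.0414
  grad(y) = 2.3315, v = y - alpha*grad = 1.8395
  prox(v) = soft_thresh(1.8395, 0.1576) = 1.6819
f(x_3) = 4*1.6819^2 - 14*1.6819 + 1.82*|1.6819| = -9.1704


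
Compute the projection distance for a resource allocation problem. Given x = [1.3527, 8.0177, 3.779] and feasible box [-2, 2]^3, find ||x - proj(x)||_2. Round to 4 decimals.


Project each component onto [-2, 2].
clip(1.3527) = 1.3527, clip(8.0177) = 2.0, clip(3.779) = 2.0
Projection = [1.3527, 2.0, 2.0]
Squared diffs: [0.0, 36.2127, 3.1648]
Distance = sqrt(39.3775) = 6.2752


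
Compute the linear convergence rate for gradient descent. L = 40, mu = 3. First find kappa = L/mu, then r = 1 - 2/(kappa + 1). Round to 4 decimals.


Step 1: Compute the condition number.
kappa = L/mu = 40/3 = 13.3333
Step 2: Compute the convergence rate.
r = 1 - 2/(kappa + 1) = 1 - 2*mu/(L + mu) = (L - mu)/(L + mu) = 37/43 = 0.8605


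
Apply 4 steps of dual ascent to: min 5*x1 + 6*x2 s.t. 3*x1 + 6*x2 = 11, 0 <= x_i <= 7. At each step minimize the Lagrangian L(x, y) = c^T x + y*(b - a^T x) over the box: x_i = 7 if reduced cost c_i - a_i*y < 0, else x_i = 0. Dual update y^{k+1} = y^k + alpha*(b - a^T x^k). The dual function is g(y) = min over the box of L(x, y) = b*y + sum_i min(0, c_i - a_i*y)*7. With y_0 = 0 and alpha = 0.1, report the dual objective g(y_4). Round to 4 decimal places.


Dual ascent for LP: min 5*x1 + 6*x2, 3*x1 + 6*x2 = 11, 0 <= x_i <= 7
Step 1: y^k = 0.0, reduced costs: (5.0, 6.0)
  x^k = (0.0, 0.0), subgradient = b - a^T x = 11.0
  y^{k+1} = 0.0 + 0.1*11.0 = 1.1
Step 2: y^k = 1.1, reduced costs: (1.7, -0.6)
  x^k = (0.0, 7.0), subgradient = b - a^T x = -31.0
  y^{k+1} = 1.1 + 0.1*-31.0 = -2.0
Step 3: y^k = -2.0, reduced costs: (11.0, 18.0)
  x^k = (0.0, 0.0), subgradient = b - a^T x = 11.0
  y^{k+1} = -2.0 + 0.1*11.0 = -0.9
Step 4: y^k = -0.9, reduced costs: (7.7, 11.4)
  x^k = (0.0, 0.0), subgradient = b - a^T x = 11.0
  y^{k+1} = -0.9 + 0.1*11.0 = 0.2
Dual objective at y_4 = 0.2: reduced costs (4.4, 4.8), box minimizer x = (0.0, 0.0)
g(y_4) = b*y + (c1 - a1*y)*x1 + (c2 - a2*y)*x2 = 11*0.2 + 4.4*0.0 + 4.8*0.0 = 2.2 + 0.0 + 0.0 = 2.2


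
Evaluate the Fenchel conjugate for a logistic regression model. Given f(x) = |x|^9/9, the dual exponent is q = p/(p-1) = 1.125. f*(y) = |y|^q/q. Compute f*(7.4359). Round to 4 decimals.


The conjugate exponent q satisfies 1/p + 1/q = 1.
p = 9, so q = 9/(9 - 1) = 1.125
|y|^q = 7.4359^1.125 = 9.5554
f*(7.4359) = 9.5554 / 1.125 = 8.4937


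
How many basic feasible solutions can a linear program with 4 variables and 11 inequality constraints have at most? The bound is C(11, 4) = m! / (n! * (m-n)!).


Each vertex corresponds to some choice of n active constraints out of m, so the number of vertices is at most C(m, n) = m! / (n!(m-n)!).
m = 11, n = 4
Numerator: 11 * 10 * 9 * 8
Denominator: 4! = 24
C(11, 4) = 330


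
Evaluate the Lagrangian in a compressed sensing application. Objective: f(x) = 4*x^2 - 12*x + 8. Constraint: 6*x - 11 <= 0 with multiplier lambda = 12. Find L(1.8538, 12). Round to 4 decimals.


Step 1: Evaluate f(x).
f(1.8538) = 4*1.8538^2 - 12*1.8538 + 8 = -0.4993
Step 2: Evaluate g(x).
g(1.8538) = 6*1.8538 - 11 = 0.1228
Step 3: Compute Lagrangian.
L = -0.4993 + 12*0.1228 = 0.9743


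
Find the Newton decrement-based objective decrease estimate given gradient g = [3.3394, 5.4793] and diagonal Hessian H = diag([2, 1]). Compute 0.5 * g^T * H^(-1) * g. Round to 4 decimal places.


Step 1: H is diagonal, so H^(-1) * g = [1.6697, 5.4793].
Step 2: g^T H^(-1) g = sum_i g_i^2 / H_ii
  = (3.3394)^2/2 + (5.4793)^2/1
  = 5.5758 + 30.0227 = 35.5985
Step 3: Objective decrease = 0.5 * g^T H^(-1) g = 17.7993


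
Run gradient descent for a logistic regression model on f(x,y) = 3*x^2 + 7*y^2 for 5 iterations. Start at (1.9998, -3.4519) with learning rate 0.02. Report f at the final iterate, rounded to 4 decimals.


Gradient descent on f(x,y) = 3*x^2 + 7*y^2.
Starting point: (1.9998, -3.4519), alpha = 0.02
Step 1: grad_x = 2*3*1.9998 = 11.9988, grad_y = 2*7*-3.4519 = -48.3266
  x_1 = 1.9998 - 0.02*11.9988 = 1.7598
  y_1 = -3.4519 - 0.02*-48.3266 = -2.4854
Step 2: grad_x = 2*3*1.7598 = 10.5589, grad_y = 2*7*-2.4854 = -34.7952
  x_2 = 1.7598 - 0.02*10.5589 = 1.5486
  y_2 = -2.4854 - 0.02*-34.7952 = -1.7895
Step 3: grad_x = 2*3*1.5486 = 9.2919, grad_y = 2*7*-1.7895 = -25.0525
  x_3 = 1.5486 - 0.02*9.2919 = 1.3628
  y_3 = -1.7895 - 0.02*-25.0525 = -1.2884
Step 4: grad_x = 2*3*1.3628 = 8.1768, grad_y = 2*7*-1.2884 = -18.0378
  x_4 = 1.3628 - 0.02*8.1768 = 1.1993
  y_4 = -1.2884 - 0.02*-18.0378 = -0.9277
Step 5: grad_x = 2*3*1.1993 = 7.1956, grad_y = 2*7*-0.9277 = -12.9872
  x_5 = 1.1993 - 0.02*7.1956 = 1.0554
  y_5 = -0.9277 - 0.02*-12.9872 = -0.6679
f(1.0554, -0.6679) = 3*1.0554^2 + 7*(-0.6679)^2 = 6.4641


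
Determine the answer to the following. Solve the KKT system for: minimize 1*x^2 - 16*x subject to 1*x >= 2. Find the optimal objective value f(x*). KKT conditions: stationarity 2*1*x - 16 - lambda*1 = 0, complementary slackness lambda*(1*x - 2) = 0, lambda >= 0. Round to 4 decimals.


Step 1: Try lambda = 0 (constraint inactive).
Stationarity: 2*1*x - 16 = 0
x* = 16/(2*1) = 8.0
Check constraint: 1*8.0 = 8.0 >= 2 -- satisfied.
Step 2: Compute optimal value.
f(x*) = 1*8.0^2 - 16*8.0 = -64.0


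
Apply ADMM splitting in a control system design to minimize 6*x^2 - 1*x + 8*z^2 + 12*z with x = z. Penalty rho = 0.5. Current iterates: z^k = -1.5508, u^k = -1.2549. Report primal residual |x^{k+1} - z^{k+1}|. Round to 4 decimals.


ADMM iteration with rho = 0.5, z^k = -1.5508, u^k = -1.2549
Step 1: x-update.
Minimize 6*x^2 - 1*x + (0.5/2)*(x + 1.5508 - 1.2549)^2
FOC: (2*6 + 0.5)*x = 1 + 0.5*(-1.5508 + 1.2549)
x^{k+1} = 0.0682
Step 2: z-update.
Minimize 8*z^2 + 12*z + (0.5/2)*(0.0682 - z - 1.2549)^2
FOC: (2*8 + 0.5)*z = -12 + 0.5*(0.0682 - 1.2549)
z^{k+1} = -0.7632
Step 3: u-update.
u^{k+1} = -1.2549 + 0.0682 + 0.7632 = -0.4235
Step 4: Primal residual = |0.0682 + 0.7632| = 0.8314


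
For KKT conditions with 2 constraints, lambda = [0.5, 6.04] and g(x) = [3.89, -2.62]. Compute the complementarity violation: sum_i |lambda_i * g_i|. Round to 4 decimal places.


KKT complementary slackness check:
lambda_1 * g_1 = 0.5 * 3.89 = 1.945
lambda_2 * g_2 = 6.04 * -2.62 = -15.8248
Total violation = 1.945 + 15.8248 = 17.7698


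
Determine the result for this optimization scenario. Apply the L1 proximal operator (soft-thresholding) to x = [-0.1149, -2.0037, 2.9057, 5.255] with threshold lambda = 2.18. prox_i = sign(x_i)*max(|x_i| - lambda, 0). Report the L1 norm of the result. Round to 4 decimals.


Soft-thresholding with lambda = 2.18:
prox(-0.1149) = sign(-0.1149)*max(|-0.1149| - 2.18, 0) = 0.0
prox(-2.0037) = sign(-2.0037)*max(|-2.0037| - 2.18, 0) = 0.0
prox(2.9057) = sign(2.9057)*max(|2.9057| - 2.18, 0) = 0.7257
prox(5.255) = sign(5.255)*max(|5.255| - 2.18, 0) = 3.075
prox(x) = [0.0, 0.0, 0.7257, 3.075]
||prox(x)||_1 = 0.0 + 0.0 + 0.7257 + 3.075 = 3.8007


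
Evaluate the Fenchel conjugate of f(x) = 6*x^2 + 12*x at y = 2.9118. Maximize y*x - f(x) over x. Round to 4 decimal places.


f*(y) = sup_x {y*x - a*x^2 - b*x} = sup_x {(y-b)*x - a*x^2}
FOC: (y - b) - 2a*x = 0 => x* = (y - b)/(2a)
x* = (2.9118 - 12)/(2*6) = -0.7574
f*(2.9118) = (y-b)^2/(4a) = (2.9118 - 12)^2/(4*6)
= 82.5954/24 = 3.4415


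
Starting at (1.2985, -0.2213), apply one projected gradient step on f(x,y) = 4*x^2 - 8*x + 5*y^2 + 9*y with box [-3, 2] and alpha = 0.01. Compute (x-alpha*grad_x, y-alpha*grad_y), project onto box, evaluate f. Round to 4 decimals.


Step 1: Compute gradient at (1.2985, -0.2213).
grad_x = 2*4*1.2985 - 8 = 2.388
grad_y = 2*5*-0.2213 + 9 = 6.787
Step 2: Gradient step.
x_raw = 1.2985 - 0.01*2.388 = 1.2746
y_raw = -0.2213 - 0.01*6.787 = -0.2892
Step 3: Project onto [-3, 2].
x_proj = clip(1.2746) = 1.2746
y_proj = clip(-0.2892) = -0.2892
Step 4: Evaluate f.
f(1.2746, -0.2892) = -5.8828


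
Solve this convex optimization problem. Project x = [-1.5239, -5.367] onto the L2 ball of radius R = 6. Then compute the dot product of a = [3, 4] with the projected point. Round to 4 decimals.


Step 1: Compute ||x|| (intermediates to 6 decimals).
||x|| = sqrt((-1.5239)^2 + (-5.367)^2) = 5.579154
Step 2: Project.
Since ||x|| <= R, proj = x (no scaling needed).
proj(x) = [-1.5239, -5.367]
Step 3: Dot product.
a^T * proj(x) = 3*(-1.5239) + 4*(-5.367) = -26.0397


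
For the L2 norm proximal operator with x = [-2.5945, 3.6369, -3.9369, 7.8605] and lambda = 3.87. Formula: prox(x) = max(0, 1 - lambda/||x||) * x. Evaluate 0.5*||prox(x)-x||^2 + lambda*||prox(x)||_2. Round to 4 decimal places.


Step 1: Compute ||x||.
||x|| = 9.8613
Step 2: Compute scaling factor.
scale = max(0, 1 - 3.87/9.8613) = 0.6076
Step 3: prox(x) = [-1.5763, 2.2096, -2.3919, 4.7757]
||prox(x)|| = 5.9913
Step 4: Proximal objective.
0.5*||prox-x||^2 = 7.4885
lambda*||prox|| = 23.1863
Total = 30.6748


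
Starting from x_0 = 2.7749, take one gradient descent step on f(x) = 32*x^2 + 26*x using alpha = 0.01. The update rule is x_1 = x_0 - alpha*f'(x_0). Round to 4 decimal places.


We compute the gradient at x_0 and apply the update.
f'(x) = 64*x + 26
f'(2.7749) = 64*2.7749 + 26 = 203.5936
x_1 = 2.7749 - 0.01*203.5936 = 0.739


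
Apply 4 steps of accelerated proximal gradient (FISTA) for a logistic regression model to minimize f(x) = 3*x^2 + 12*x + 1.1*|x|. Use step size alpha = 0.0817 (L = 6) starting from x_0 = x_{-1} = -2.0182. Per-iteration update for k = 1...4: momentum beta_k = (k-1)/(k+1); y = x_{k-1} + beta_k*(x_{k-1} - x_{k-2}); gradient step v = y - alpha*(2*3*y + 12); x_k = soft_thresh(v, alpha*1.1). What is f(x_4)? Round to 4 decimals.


FISTA on f(x) = 3*x^2 + 12*x + 1.1*|x|
L = 6, alpha = 0.0817
Iteration 1: beta = 0.0, y = -2.0182 + 0.0*(-2.0182 + 2.0182) = -2.0182
  grad(y) = -0.1092, v = y - alpha*grad = -2.0093
  prox(v) = soft_thresh(-2.0093, 0.0899) = -1.9194
Iteration 2: beta = 0.3333, y = -1.9194 + 0.3333*(-1.9194 + 2.0182) = -1.8865
  grad(y) = 0.6811, v = y - alpha*grad = -1.9421
  prox(v) = soft_thresh(-1.9421, 0.0899) = -1.8523
Iteration 3: beta = 0.5, y = -1.8523 + 0.5*(-1.8523 + 1.9194) = -1.8187
  grad(y) = 1.0879, v = y - alpha*grad = -1.9076
  prox(v) = soft_thresh(-1.9076, 0.0899) = -1.8177
Iteration 4: beta = 0.6, y = -1.8177 + 0.6*(-1.8177 + 1.8523) = -1.797
  grad(y) = 1.2183, v = y - alpha*grad = -1.8965
  prox(v) = soft_thresh(-1.8965, 0.0899) = -1.8066
f(x_4) = 3*(-1.8066)^2 + 12*(-1.8066) + 1.1*|-1.8066| = -9.9005


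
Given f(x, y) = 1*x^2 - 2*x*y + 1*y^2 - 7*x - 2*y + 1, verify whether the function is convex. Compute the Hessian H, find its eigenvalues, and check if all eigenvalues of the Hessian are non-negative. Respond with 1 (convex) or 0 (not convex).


The Hessian of f(x,y) = 1*x^2 - 2*x*y + 1*y^2 - 7*x - 2*y + 1 is:
H = [[2, -2], [-2, 2]]
Trace = 2 + 2 = 4
Determinant = 2*2 - (-2)^2 = 0
Discriminant = (4)^2 - 4*0 = 16.0
Eigenvalues: lambda_1 = 0.0, lambda_2 = 4.0
The function is convex.

1


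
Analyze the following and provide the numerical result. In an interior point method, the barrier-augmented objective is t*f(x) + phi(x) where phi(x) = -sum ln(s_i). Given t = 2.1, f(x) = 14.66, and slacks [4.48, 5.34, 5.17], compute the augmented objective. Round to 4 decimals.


Step 1: Compute log-barrier.
ln values: [1.4996, 1.6752, 1.6429]
phi = -(1.4996 + 1.6752 + 1.6429) = -4.8177
Step 2: Compute augmented objective.
t*f(x) = 2.1*14.66 = 30.786
Total = 30.786 - 4.8177 = 25.9683


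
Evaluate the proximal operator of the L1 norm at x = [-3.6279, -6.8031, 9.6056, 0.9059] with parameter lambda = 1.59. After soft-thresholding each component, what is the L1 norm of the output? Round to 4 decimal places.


Soft-thresholding with lambda = 1.59:
prox(-3.6279) = sign(-3.6279)*max(|-3.6279| - 1.59, 0) = -2.0379
prox(-6.8031) = sign(-6.8031)*max(|-6.8031| - 1.59, 0) = -5.2131
prox(9.6056) = sign(9.6056)*max(|9.6056| - 1.59, 0) = 8.0156
prox(0.9059) = sign(0.9059)*max(|0.9059| - 1.59, 0) = 0.0
prox(x) = [-2.0379, -5.2131, 8.0156, 0.0]
||prox(x)||_1 = 2.0379 + 5.2131 + 8.0156 + 0.0 = 15.2666


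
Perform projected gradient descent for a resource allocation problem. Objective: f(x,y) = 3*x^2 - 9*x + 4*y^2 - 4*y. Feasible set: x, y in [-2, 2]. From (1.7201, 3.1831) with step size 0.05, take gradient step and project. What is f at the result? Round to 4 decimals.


Step 1: Compute gradient at (1.7201, 3.1831).
grad_x = 2*3*1.7201 - 9 = 1.3206
grad_y = 2*4*3.1831 - 4 = 21.4648
Step 2: Gradient step.
x_raw = 1.7201 - 0.05*1.3206 = 1.6541
y_raw = 3.1831 - 0.05*21.4648 = 2.1099
Step 3: Project onto [-2, 2].
x_proj = clip(1.6541) = 1.6541
y_proj = clip(2.1099) = 2.0
Step 4: Evaluate f.
f(1.6541, 2.0) = 1.3212


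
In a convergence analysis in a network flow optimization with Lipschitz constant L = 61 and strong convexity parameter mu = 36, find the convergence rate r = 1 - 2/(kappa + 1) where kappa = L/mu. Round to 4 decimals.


Step 1: Compute the condition number.
kappa = L/mu = 61/36 = 1.6944
Step 2: Compute the convergence rate.
r = 1 - 2/(kappa + 1) = 1 - 2*mu/(L + mu) = (L - mu)/(L + mu) = 25/97 = 0.2577


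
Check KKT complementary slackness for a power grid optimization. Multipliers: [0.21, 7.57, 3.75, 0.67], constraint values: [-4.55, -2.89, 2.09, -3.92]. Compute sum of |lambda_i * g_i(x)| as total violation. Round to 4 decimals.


KKT complementary slackness check:
lambda_1 * g_1 = 0.21 * -4.55 = -0.9555
lambda_2 * g_2 = 7.57 * -2.89 = -21.8773
lambda_3 * g_3 = 3.75 * 2.09 = 7.8375
lambda_4 * g_4 = 0.67 * -3.92 = -2.6264
Total violation = 0.9555 + 21.8773 + 7.8375 + 2.6264 = 33.2967


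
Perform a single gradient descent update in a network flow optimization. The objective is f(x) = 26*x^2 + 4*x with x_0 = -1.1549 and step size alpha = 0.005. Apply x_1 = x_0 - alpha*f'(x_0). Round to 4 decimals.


We compute the gradient at x_0 and apply the update.
f'(x) = 52*x + 4
f'(-1.1549) = 52*-1.1549 + 4 = -56.0548
x_1 = -1.1549 - 0.005*-56.0548 = -0.8746


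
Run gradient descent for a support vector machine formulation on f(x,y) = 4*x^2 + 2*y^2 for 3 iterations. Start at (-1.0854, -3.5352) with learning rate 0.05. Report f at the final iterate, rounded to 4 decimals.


Gradient descent on f(x,y) = 4*x^2 + 2*y^2.
Starting point: (-1.0854, -3.5352), alpha = 0.05
Step 1: grad_x = 2*4*-1.0854 = -8.6832, grad_y = 2*2*-3.5352 = -14.1408
  x_1 = -1.0854 - 0.05*-8.6832 = -0.6512
  y_1 = -3.5352 - 0.05*-14.1408 = -2.8282
Step 2: grad_x = 2*4*-0.6512 = -5.2099, grad_y = 2*2*-2.8282 = -11.3126
  x_2 = -0.6512 - 0.05*-5.2099 = -0.3907
  y_2 = -2.8282 - 0.05*-11.3126 = -2.2625
Step 3: grad_x = 2*4*-0.3907 = -3.126, grad_y = 2*2*-2.2625 = -9.0501
  x_3 = -0.3907 - 0.05*-3.126 = -0.2344
  y_3 = -2.2625 - 0.05*-9.0501 = -1.81
f(-0.2344, -1.81) = 4*(-0.2344)^2 + 2*(-1.81)^2 = 6.7722


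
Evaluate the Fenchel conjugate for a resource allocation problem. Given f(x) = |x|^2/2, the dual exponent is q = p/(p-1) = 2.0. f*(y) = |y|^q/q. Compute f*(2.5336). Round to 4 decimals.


The conjugate exponent q satisfies 1/p + 1/q = 1.
p = 2, so q = 2/(2 - 1) = 2.0
|y|^q = 2.5336^2.0 = 6.4191
f*(2.5336) = 6.4191 / 2.0 = 3.2096


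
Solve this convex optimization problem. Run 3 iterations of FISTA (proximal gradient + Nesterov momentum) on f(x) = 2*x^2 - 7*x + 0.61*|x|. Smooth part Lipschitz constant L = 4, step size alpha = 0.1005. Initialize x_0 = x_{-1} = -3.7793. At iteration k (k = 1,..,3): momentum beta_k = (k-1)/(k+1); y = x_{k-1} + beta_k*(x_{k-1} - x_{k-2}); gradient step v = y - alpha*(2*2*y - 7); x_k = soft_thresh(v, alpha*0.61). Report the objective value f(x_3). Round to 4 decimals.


FISTA on f(x) = 2*x^2 - 7*x + 0.61*|x|
L = 4, alpha = 0.1005
Iteration 1: beta = 0.0, y = -3.7793 + 0.0*(-3.7793 + 3.7793) = -3.7793
  grad(y) = -22.1172, v = y - alpha*grad = -1.5565
  prox(v) = soft_thresh(-1.5565, 0.0613) = -1.4952
Iteration 2: beta = 0.3333, y = -1.4952 + 0.3333*(-1.4952 + 3.7793) = -0.7339
  grad(y) = -9.9354, v = y - alpha*grad = 0.2647
  prox(v) = soft_thresh(0.2647, 0.0613) = 0.2033
Iteration 3: beta = 0.5, y = 0.2033 + 0.5*(0.2033 + 1.4952) = 1.0526
  grad(y) = -2.7895, v = y - alpha*grad = 1.333
  prox(v) = soft_thresh(1.333, 0.0613) = 1.2717
f(x_3) = 2*1.2717^2 - 7*1.2717 + 0.61*|1.2717| = -4.8917


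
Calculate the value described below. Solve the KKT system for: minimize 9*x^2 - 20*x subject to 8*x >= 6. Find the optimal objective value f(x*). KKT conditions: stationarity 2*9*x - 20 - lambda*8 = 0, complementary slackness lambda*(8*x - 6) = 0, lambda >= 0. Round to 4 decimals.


Step 1: Try lambda = 0 (constraint inactive).
Stationarity: 2*9*x - 20 = 0
x* = 20/(2*9) = 10/9 = 1.1111 (rounded; the exact value 10/9 is used below)
Check constraint: 8*1.1111 = 8.8888 >= 6 -- satisfied.
Step 2: Compute optimal value.
f(x*) = 9*(10/9)^2 - 20*(10/9) = -11.1111


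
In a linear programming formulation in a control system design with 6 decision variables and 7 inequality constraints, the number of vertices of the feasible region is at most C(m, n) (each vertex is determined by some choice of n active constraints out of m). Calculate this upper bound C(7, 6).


Each vertex corresponds to some choice of n active constraints out of m, so the number of vertices is at most C(m, n) = m! / (n!(m-n)!).
m = 7, n = 6
Numerator: 7 * 6 * 5 * 4 * 3 * 2
Denominator: 6! = 720
C(7, 6) = 7


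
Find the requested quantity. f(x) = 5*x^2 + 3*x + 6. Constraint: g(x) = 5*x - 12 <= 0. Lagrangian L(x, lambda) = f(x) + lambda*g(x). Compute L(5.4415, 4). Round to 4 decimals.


Step 1: Evaluate f(x).
f(5.4415) = 5*5.4415^2 + 3*5.4415 + 6 = 170.3741
Step 2: Evaluate g(x).
g(5.4415) = 5*5.4415 - 12 = 15.2075
Step 3: Compute Lagrangian.
L = 170.3741 + 4*15.2075 = 231.2041


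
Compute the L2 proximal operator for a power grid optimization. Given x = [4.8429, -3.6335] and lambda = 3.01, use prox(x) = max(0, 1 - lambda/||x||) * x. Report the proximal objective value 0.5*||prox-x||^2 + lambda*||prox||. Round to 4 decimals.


Step 1: Compute ||x||.
||x|| = 6.0544
Step 2: Compute scaling factor.
scale = max(0, 1 - 3.01/6.0544) = 0.5028
Step 3: prox(x) = [2.4352, -1.8271]
||prox(x)|| = 3.0444
Step 4: Proximal objective.
0.5*||prox-x||^2 = 4.5301
lambda*||prox|| = 9.1636
Total = 13.6938


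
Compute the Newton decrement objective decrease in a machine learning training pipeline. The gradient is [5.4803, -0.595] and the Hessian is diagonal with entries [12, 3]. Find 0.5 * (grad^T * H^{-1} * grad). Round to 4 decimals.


Step 1: H is diagonal, so H^(-1) * g = [0.4567, -0.1983].
Step 2: g^T H^(-1) g = sum_i g_i^2 / H_ii
  = (5.4803)^2/12 + (-0.595)^2/3
  = 2.5028 + 0.118 = 2.6208
Step 3: Objective decrease = 0.5 * g^T H^(-1) g = 1.3104


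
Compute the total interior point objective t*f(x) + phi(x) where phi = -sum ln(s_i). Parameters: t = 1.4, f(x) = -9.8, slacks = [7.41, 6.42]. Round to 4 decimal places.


Step 1: Compute log-barrier.
ln values: [2.0028, 1.8594]
phi = -(2.0028 + 1.8594) = -3.8622
Step 2: Compute augmented objective.
t*f(x) = 1.4*-9.8 = -13.72
Total = -13.72 - 3.8622 = -17.5822


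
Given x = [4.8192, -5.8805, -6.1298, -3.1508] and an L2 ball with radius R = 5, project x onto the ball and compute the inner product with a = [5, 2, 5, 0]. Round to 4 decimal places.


Step 1: Compute ||x|| (intermediates to 6 decimals).
||x|| = sqrt(4.8192^2 + (-5.8805)^2 + (-6.1298)^2 + (-3.1508)^2) = 10.261918
Step 2: Project.
Since ||x|| > R, scale = R/||x|| = 5/10.261918 = 0.487238, proj(x) = scale * x
proj(x) = [2.348097, -2.865203, -2.986671, -1.535189]
Step 3: Dot product.
a^T * proj(x) = 5*2.348097 + 2*(-2.865203) + 5*(-2.986671) + 0*(-1.535189) = -8.9233


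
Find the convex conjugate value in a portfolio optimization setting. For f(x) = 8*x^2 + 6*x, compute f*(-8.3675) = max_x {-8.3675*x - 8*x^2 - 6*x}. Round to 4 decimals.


f*(y) = sup_x {y*x - a*x^2 - b*x} = sup_x {(y-b)*x - a*x^2}
FOC: (y - b) - 2a*x = 0 => x* = (y - b)/(2a)
x* = (-8.3675 - 6)/(2*8) = -0.898
f*(-8.3675) = (y-b)^2/(4a) = (-8.3675 - 6)^2/(4*8)
= 206.4251/32 = 6.4508


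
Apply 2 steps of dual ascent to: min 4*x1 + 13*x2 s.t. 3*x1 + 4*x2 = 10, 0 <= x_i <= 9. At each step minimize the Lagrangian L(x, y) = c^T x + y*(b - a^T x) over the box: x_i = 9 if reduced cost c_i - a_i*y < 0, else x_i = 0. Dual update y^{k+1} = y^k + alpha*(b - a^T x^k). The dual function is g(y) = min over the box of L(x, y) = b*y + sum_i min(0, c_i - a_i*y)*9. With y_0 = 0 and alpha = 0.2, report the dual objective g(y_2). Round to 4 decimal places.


Dual ascent for LP: min 4*x1 + 13*x2, 3*x1 + 4*x2 = 10, 0 <= x_i <= 9
Step 1: y^k = 0.0, reduced costs: (4.0, 13.0)
  x^k = (0.0, 0.0), subgradient = b - a^T x = 10.0
  y^{k+1} = 0.0 + 0.2*10.0 = 2.0
Step 2: y^k = 2.0, reduced costs: (-2.0, 5.0)
  x^k = (9.0, 0.0), subgradient = b - a^T x = -17.0
  y^{k+1} = 2.0 + 0.2*-17.0 = -1.4
Dual objective at y_2 = -1.4: reduced costs (8.2, 18.6), box minimizer x = (0.0, 0.0)
g(y_2) = b*y + (c1 - a1*y)*x1 + (c2 - a2*y)*x2 = 10*(-1.4) + 8.2*0.0 + 18.6*0.0 = -14.0 + 0.0 + 0.0 = -14.0


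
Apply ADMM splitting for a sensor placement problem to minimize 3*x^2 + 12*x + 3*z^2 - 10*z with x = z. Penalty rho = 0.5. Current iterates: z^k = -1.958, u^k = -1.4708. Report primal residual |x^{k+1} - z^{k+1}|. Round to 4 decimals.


ADMM iteration with rho = 0.5, z^k = -1.958, u^k = -1.4708
Step 1: x-update.
Minimize 3*x^2 + 12*x + (0.5/2)*(x + 1.958 - 1.4708)^2
FOC: (2*3 + 0.5)*x = -12 + 0.5*(-1.958 + 1.4708)
x^{k+1} = -1.8836
Step 2: z-update.
Minimize 3*z^2 - 10*z + (0.5/2)*(-1.8836 - z - 1.4708)^2
FOC: (2*3 + 0.5)*z = 10 + 0.5*(-1.8836 - 1.4708)
z^{k+1} = 1.2804
Step 3: u-update.
u^{k+1} = -1.4708 - 1.8836 - 1.2804 = -4.6349
Step 4: Primal residual = |-1.8836 - 1.2804| = 3.1641


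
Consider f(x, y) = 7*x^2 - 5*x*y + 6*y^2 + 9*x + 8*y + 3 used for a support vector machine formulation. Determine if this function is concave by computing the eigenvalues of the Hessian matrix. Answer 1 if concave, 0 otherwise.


The Hessian of f(x,y) = 7*x^2 - 5*x*y + 6*y^2 + 9*x + 8*y + 3 is:
H = [[14, -5], [-5, 12]]
Trace = 14 + 12 = 26
Determinant = 14*12 - (-5)^2 = 143
Discriminant = (26)^2 - 4*143 = 104.0
Eigenvalues: lambda_1 = 7.901, lambda_2 = 18.099
The function is not concave.

0


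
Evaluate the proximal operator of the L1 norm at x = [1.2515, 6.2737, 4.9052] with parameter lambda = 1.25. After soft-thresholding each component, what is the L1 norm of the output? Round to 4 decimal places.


Soft-thresholding with lambda = 1.25:
prox(1.2515) = sign(1.2515)*max(|1.2515| - 1.25, 0) = 0.0015
prox(6.2737) = sign(6.2737)*max(|6.2737| - 1.25, 0) = 5.0237
prox(4.9052) = sign(4.9052)*max(|4.9052| - 1.25, 0) = 3.6552
prox(x) = [0.0015, 5.0237, 3.6552]
||prox(x)||_1 = 0.0015 + 5.0237 + 3.6552 = 8.6804


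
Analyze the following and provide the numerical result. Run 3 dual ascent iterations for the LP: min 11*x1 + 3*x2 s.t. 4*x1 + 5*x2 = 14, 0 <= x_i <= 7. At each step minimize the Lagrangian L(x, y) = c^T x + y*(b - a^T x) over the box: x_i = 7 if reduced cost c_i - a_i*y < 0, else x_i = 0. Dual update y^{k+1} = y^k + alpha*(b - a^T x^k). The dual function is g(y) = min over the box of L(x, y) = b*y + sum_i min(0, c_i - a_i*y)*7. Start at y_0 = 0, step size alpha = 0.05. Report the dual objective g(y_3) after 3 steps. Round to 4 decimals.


Dual ascent for LP: min 11*x1 + 3*x2, 4*x1 + 5*x2 = 14, 0 <= x_i <= 7
Step 1: y^k = 0.0, reduced costs: (11.0, 3.0)
  x^k = (0.0, 0.0), subgradient = b - a^T x = 14.0
  y^{k+1} = 0.0 + 0.05*14.0 = 0.7
Step 2: y^k = 0.7, reduced costs: (8.2, -0.5)
  x^k = (0.0, 7.0), subgradient = b - a^T x = -21.0
  y^{k+1} = 0.7 + 0.05*-21.0 = -0.35
Step 3: y^k = -0.35, reduced costs: (12.4, 4.75)
  x^k = (0.0, 0.0), subgradient = b - a^T x = 14.0
  y^{k+1} = -0.35 + 0.05*14.0 = 0.35
Dual objective at y_3 = 0.35: reduced costs (9.6, 1.25), box minimizer x = (0.0, 0.0)
g(y_3) = b*y + (c1 - a1*y)*x1 + (c2 - a2*y)*x2 = 14*0.35 + 9.6*0.0 + 1.25*0.0 = 4.9 + 0.0 + 0.0 = 4.9


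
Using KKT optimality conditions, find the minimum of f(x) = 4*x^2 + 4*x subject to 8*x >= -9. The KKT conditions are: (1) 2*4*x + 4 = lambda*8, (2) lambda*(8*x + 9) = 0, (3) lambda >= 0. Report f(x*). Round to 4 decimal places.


Step 1: Try lambda = 0 (constraint inactive).
Stationarity: 2*4*x + 4 = 0
x* = -4/(2*4) = -0.5
Check constraint: 8*-0.5 = -4.0 >= -9 -- satisfied.
Step 2: Compute optimal value.
f(x*) = 4*(-0.5)^2 + 4*(-0.5) = -1.0


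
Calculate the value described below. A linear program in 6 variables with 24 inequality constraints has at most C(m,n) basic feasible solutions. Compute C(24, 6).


Each vertex corresponds to some choice of n active constraints out of m, so the number of vertices is at most C(m, n) = m! / (n!(m-n)!).
m = 24, n = 6
Numerator: 24 * 23 * 22 * 21 * 20 * 19
Denominator: 6! = 720
C(24, 6) = 134596


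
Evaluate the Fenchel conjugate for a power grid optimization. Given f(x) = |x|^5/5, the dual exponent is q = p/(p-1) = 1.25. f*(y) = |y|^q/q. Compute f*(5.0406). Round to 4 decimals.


The conjugate exponent q satisfies 1/p + 1/q = 1.
p = 5, so q = 5/(5 - 1) = 1.25
|y|^q = 5.0406^1.25 = 7.5527
f*(5.0406) = 7.5527 / 1.25 = 6.0422


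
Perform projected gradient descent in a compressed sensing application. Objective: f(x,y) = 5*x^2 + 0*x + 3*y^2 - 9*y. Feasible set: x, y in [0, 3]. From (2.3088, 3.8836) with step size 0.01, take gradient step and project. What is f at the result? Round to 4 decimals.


Step 1: Compute gradient at (2.3088, 3.8836).
grad_x = 2*5*2.3088 + 0 = 23.088
grad_y = 2*3*3.8836 - 9 = 14.3016
Step 2: Gradient step.
x_raw = 2.3088 - 0.01*23.088 = 2.0779
y_raw = 3.8836 - 0.01*14.3016 = 3.7406
Step 3: Project onto [0, 3].
x_proj = clip(2.0779) = 2.0779
y_proj = clip(3.7406) = 3.0
Step 4: Evaluate f.
f(2.0779, 3.0) = 21.5888


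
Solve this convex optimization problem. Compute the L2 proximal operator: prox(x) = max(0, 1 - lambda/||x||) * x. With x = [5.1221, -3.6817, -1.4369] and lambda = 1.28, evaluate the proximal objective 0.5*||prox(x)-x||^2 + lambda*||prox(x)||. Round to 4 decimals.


Step 1: Compute ||x||.
||x|| = 6.4696
Step 2: Compute scaling factor.
scale = max(0, 1 - 1.28/6.4696) = 0.8022
Step 3: prox(x) = [4.1087, -2.9533, -1.1526]
||prox(x)|| = 5.1896
Step 4: Proximal objective.
0.5*||prox-x||^2 = 0.8192
lambda*||prox|| = 6.6427
Total = 7.4619


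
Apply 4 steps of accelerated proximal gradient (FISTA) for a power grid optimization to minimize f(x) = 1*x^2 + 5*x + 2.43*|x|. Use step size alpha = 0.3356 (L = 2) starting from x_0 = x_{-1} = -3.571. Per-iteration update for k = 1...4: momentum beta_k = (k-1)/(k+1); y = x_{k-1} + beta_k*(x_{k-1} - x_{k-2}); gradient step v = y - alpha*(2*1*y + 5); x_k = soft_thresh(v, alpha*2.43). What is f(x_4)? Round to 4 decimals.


FISTA on f(x) = 1*x^2 + 5*x + 2.43*|x|
L = 2, alpha = 0.3356
Iteration 1: beta = 0.0, y = -3.571 + 0.0*(-3.571 + 3.571) = -3.571
  grad(y) = -2.142, v = y - alpha*grad = -2.8521
  prox(v) = soft_thresh(-2.8521, 0.8155) = -2.0366
Iteration 2: beta = 0.3333, y = -2.0366 + 0.3333*(-2.0366 + 3.571) = -1.5252
  grad(y) = 1.9496, v = y - alpha*grad = -2.1795
  prox(v) = soft_thresh(-2.1795, 0.8155) = -1.364
Iteration 3: beta = 0.5, y = -1.364 + 0.5*(-1.364 + 2.0366) = -1.0276
  grad(y) = 2.9447, v = y - alpha*grad = -2.0159
  prox(v) = soft_thresh(-2.0159, 0.8155) = -1.2004
Iteration 4: beta = 0.6, y = -1.2004 + 0.6*(-1.2004 + 1.364) = -1.1022
  grad(y) = 2.7956, v = y - alpha*grad = -2.0404
  prox(v) = soft_thresh(-2.0404, 0.8155) = -1.2249
f(x_4) = 1*(-1.2249)^2 + 5*(-1.2249) + 2.43*|-1.2249| = -1.6476


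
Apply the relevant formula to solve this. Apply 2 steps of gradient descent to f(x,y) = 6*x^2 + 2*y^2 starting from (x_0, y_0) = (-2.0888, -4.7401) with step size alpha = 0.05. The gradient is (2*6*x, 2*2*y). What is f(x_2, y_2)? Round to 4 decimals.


Gradient descent on f(x,y) = 6*x^2 + 2*y^2.
Starting point: (-2.0888, -4.7401), alpha = 0.05
Step 1: grad_x = 2*6*-2.0888 = -25.0656, grad_y = 2*2*-4.7401 = -18.9604
  x_1 = -2.0888 - 0.05*-25.0656 = -0.8355
  y_1 = -4.7401 - 0.05*-18.9604 = -3.7921
Step 2: grad_x = 2*6*-0.8355 = -10.0262, grad_y = 2*2*-3.7921 = -15.1683
  x_2 = -0.8355 - 0.05*-10.0262 = -0.3342
  y_2 = -3.7921 - 0.05*-15.1683 = -3.0337
f(-0.3342, -3.0337) = 6*(-0.3342)^2 + 2*(-3.0337)^2 = 19.0764


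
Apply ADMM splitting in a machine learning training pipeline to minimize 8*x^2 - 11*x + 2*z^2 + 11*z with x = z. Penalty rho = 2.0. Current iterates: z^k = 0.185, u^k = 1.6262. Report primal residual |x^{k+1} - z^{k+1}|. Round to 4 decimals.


ADMM iteration with rho = 2.0, z^k = 0.185, u^k = 1.6262
Step 1: x-update.
Minimize 8*x^2 - 11*x + (2.0/2)*(x - 0.185 + 1.6262)^2
FOC: (2*8 + 2.0)*x = 11 + 2.0*(0.185 - 1.6262)
x^{k+1} = 0.451
Step 2: z-update.
Minimize 2*z^2 + 11*z + (2.0/2)*(0.451 - z + 1.6262)^2
FOC: (2*2 + 2.0)*z = -11 + 2.0*(0.451 + 1.6262)
z^{k+1} = -1.1409
Step 3: u-update.
u^{k+1} = 1.6262 + 0.451 + 1.1409 = 3.2181
Step 4: Primal residual = |0.451 + 1.1409| = 1.5919
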